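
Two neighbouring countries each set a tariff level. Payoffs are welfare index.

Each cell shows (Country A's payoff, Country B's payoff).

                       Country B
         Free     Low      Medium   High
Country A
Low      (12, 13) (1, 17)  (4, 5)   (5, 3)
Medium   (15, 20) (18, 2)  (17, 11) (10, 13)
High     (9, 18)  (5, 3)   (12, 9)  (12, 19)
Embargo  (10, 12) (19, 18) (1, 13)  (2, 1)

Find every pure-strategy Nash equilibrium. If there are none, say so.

(Low, Free): Country A can switch to Medium (12 → 15). Not NE.
(Low, Low): Country A can switch to Medium (1 → 18). Not NE.
(Low, Medium): Country A can switch to Medium (4 → 17). Not NE.
(Low, High): Country A can switch to Medium (5 → 10). Not NE.
(Medium, Free): Country A gets 15, best alternative 12; Country B gets 20, best alternative 13. No profitable deviation — NE.
(Medium, Low): Country A can switch to Embargo (18 → 19). Not NE.
(Medium, Medium): Country B can switch to Free (11 → 20). Not NE.
(Medium, High): Country A can switch to High (10 → 12). Not NE.
(High, Free): Country A can switch to Low (9 → 12). Not NE.
(High, High): Country A gets 12, best alternative 10; Country B gets 19, best alternative 18. No profitable deviation — NE.
(Embargo, Low): Country A gets 19, best alternative 18; Country B gets 18, best alternative 13. No profitable deviation — NE.
(The remaining 5 profiles each have a profitable deviation by the same check.)

Pure-strategy Nash equilibria: (Medium, Free) and (High, High) and (Embargo, Low)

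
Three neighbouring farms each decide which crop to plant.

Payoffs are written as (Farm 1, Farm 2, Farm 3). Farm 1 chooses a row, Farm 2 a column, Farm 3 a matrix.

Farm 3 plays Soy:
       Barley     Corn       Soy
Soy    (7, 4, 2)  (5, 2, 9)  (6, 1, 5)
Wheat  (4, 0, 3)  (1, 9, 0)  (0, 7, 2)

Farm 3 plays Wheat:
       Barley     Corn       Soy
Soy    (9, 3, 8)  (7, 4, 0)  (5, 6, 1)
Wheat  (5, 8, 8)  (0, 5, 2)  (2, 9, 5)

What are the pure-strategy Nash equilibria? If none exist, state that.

none

Farm 1 against (Barley, Soy): payoffs 7, 4 → best response Soy.
Farm 1 against (Barley, Wheat): payoffs 9, 5 → best response Soy.
Farm 1 against (Corn, Soy): payoffs 5, 1 → best response Soy.
Farm 1 against (Corn, Wheat): payoffs 7, 0 → best response Soy.
Farm 1 against (Soy, Soy): payoffs 6, 0 → best response Soy.
Farm 1 against (Soy, Wheat): payoffs 5, 2 → best response Soy.
Farm 2 against (Soy, Soy): payoffs 4, 2, 1 → best response Barley.
Farm 2 against (Soy, Wheat): payoffs 3, 4, 6 → best response Soy.
Farm 2 against (Wheat, Soy): payoffs 0, 9, 7 → best response Corn.
Farm 2 against (Wheat, Wheat): payoffs 8, 5, 9 → best response Soy.
Farm 3 against (Soy, Barley): payoffs 2, 8 → best response Wheat.
Farm 3 against (Soy, Corn): payoffs 9, 0 → best response Soy.
Farm 3 against (Soy, Soy): payoffs 5, 1 → best response Soy.
Farm 3 against (Wheat, Barley): payoffs 3, 8 → best response Wheat.
Farm 3 against (Wheat, Corn): payoffs 0, 2 → best response Wheat.
Farm 3 against (Wheat, Soy): payoffs 2, 5 → best response Wheat.
No profile is a mutual best response for all players.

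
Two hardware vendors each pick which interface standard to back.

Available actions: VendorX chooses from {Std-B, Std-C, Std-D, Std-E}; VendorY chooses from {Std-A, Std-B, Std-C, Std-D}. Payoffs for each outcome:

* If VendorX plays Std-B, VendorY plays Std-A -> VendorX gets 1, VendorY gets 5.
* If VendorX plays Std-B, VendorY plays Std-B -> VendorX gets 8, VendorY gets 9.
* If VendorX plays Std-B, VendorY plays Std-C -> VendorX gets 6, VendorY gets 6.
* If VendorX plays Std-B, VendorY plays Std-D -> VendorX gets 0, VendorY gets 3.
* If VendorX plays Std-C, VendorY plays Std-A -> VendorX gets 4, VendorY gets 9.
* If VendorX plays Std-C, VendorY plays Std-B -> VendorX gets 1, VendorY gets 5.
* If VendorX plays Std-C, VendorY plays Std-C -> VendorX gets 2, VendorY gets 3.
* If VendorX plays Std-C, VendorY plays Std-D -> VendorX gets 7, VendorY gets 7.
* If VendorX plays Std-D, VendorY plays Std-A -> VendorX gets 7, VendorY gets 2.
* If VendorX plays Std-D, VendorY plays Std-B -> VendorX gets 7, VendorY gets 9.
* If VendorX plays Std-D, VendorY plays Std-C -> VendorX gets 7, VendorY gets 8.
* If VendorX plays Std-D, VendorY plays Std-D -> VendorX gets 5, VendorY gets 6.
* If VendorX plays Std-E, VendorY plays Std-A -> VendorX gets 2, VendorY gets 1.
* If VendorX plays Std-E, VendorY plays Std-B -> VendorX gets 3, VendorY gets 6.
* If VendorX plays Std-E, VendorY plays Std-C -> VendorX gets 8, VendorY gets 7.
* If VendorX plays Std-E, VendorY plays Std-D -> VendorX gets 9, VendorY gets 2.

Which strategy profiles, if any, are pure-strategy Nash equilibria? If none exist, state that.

Pure-strategy Nash equilibria: (Std-B, Std-B); (Std-E, Std-C)

Check each profile: it is a Nash equilibrium iff no player can strictly gain by switching unilaterally.
(Std-B, Std-A): VendorX can switch to Std-C (1 → 4). Not NE.
(Std-B, Std-B): VendorX gets 8, best alternative 7; VendorY gets 9, best alternative 6. No profitable deviation — NE.
(Std-B, Std-C): VendorX can switch to Std-D (6 → 7). Not NE.
(Std-B, Std-D): VendorX can switch to Std-C (0 → 7). Not NE.
(Std-C, Std-A): VendorX can switch to Std-D (4 → 7). Not NE.
(Std-C, Std-B): VendorX can switch to Std-B (1 → 8). Not NE.
(Std-C, Std-C): VendorX can switch to Std-B (2 → 6). Not NE.
(Std-C, Std-D): VendorX can switch to Std-E (7 → 9). Not NE.
(Std-D, Std-A): VendorY can switch to Std-B (2 → 9). Not NE.
(Std-D, Std-B): VendorX can switch to Std-B (7 → 8). Not NE.
(Std-D, Std-C): VendorX can switch to Std-E (7 → 8). Not NE.
(Std-E, Std-C): VendorX gets 8, best alternative 7; VendorY gets 7, best alternative 6. No profitable deviation — NE.
(The remaining 4 profiles each have a profitable deviation by the same check.)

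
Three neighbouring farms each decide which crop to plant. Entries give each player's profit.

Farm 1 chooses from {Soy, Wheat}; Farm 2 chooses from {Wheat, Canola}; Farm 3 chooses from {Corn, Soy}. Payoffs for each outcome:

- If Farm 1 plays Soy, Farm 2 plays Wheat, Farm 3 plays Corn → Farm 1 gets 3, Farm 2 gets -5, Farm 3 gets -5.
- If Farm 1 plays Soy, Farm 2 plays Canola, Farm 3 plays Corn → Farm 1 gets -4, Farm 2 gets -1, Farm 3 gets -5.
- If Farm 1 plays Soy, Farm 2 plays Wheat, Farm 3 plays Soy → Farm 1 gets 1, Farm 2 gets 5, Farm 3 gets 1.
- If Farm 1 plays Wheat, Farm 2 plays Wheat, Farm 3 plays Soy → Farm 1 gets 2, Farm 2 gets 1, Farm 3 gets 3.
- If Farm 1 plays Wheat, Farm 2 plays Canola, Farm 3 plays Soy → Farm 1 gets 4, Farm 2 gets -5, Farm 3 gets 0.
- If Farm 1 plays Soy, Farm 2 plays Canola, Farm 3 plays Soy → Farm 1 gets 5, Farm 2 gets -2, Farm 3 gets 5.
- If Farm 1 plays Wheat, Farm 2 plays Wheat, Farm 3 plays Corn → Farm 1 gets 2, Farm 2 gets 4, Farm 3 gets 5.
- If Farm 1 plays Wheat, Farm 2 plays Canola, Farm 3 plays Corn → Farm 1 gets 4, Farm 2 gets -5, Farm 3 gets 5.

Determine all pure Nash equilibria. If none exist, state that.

(Soy, Wheat, Corn): Farm 2 can switch to Canola (-5 → -1). Not NE.
(Soy, Wheat, Soy): Farm 1 can switch to Wheat (1 → 2). Not NE.
(Soy, Canola, Corn): Farm 1 can switch to Wheat (-4 → 4). Not NE.
(Soy, Canola, Soy): Farm 2 can switch to Wheat (-2 → 5). Not NE.
(Wheat, Wheat, Corn): Farm 1 can switch to Soy (2 → 3). Not NE.
(Wheat, Wheat, Soy): Farm 3 can switch to Corn (3 → 5). Not NE.
(Wheat, Canola, Corn): Farm 2 can switch to Wheat (-5 → 4). Not NE.
(Wheat, Canola, Soy): Farm 1 can switch to Soy (4 → 5). Not NE.

No pure-strategy Nash equilibrium.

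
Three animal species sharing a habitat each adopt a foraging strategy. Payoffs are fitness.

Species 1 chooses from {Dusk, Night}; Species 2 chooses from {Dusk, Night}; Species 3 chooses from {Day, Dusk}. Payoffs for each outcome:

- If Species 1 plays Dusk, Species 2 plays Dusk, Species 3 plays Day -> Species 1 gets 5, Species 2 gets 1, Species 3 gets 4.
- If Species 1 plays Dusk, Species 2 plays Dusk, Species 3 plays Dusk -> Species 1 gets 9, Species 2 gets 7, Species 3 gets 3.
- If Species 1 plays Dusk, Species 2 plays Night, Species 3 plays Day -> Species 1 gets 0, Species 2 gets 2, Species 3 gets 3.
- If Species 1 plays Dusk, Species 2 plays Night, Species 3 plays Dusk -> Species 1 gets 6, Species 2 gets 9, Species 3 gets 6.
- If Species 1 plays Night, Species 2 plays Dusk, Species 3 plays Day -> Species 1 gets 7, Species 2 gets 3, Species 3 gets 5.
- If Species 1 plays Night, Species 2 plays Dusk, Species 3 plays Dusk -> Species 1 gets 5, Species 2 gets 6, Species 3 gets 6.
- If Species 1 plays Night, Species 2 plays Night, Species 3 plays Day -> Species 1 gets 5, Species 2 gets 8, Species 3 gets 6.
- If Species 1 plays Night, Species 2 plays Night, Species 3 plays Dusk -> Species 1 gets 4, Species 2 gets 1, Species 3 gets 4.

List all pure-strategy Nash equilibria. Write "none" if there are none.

(Dusk, Night, Dusk), (Night, Night, Day)

(Dusk, Dusk, Day): Species 1 can switch to Night (5 → 7). Not NE.
(Dusk, Dusk, Dusk): Species 2 can switch to Night (7 → 9). Not NE.
(Dusk, Night, Day): Species 1 can switch to Night (0 → 5). Not NE.
(Dusk, Night, Dusk): Species 1 gets 6, best alternative 4; Species 2 gets 9, best alternative 7; Species 3 gets 6, best alternative 3. No profitable deviation — NE.
(Night, Dusk, Day): Species 2 can switch to Night (3 → 8). Not NE.
(Night, Dusk, Dusk): Species 1 can switch to Dusk (5 → 9). Not NE.
(Night, Night, Day): Species 1 gets 5, best alternative 0; Species 2 gets 8, best alternative 3; Species 3 gets 6, best alternative 4. No profitable deviation — NE.
(Night, Night, Dusk): Species 1 can switch to Dusk (4 → 6). Not NE.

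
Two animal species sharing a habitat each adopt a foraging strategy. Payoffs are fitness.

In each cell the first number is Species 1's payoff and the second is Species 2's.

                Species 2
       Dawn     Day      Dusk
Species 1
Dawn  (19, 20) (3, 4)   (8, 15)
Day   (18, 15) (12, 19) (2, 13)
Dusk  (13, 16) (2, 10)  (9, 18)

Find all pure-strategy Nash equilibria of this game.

Check each profile: it is a Nash equilibrium iff no player can strictly gain by switching unilaterally.
(Dawn, Dawn): Species 1 gets 19, best alternative 18; Species 2 gets 20, best alternative 15. No profitable deviation — NE.
(Dawn, Day): Species 1 can switch to Day (3 → 12). Not NE.
(Dawn, Dusk): Species 1 can switch to Dusk (8 → 9). Not NE.
(Day, Dawn): Species 1 can switch to Dawn (18 → 19). Not NE.
(Day, Day): Species 1 gets 12, best alternative 3; Species 2 gets 19, best alternative 15. No profitable deviation — NE.
(Day, Dusk): Species 1 can switch to Dawn (2 → 8). Not NE.
(Dusk, Dawn): Species 1 can switch to Dawn (13 → 19). Not NE.
(Dusk, Day): Species 1 can switch to Dawn (2 → 3). Not NE.
(Dusk, Dusk): Species 1 gets 9, best alternative 8; Species 2 gets 18, best alternative 16. No profitable deviation — NE.

The pure Nash equilibria are (Dawn, Dawn) and (Day, Day) and (Dusk, Dusk).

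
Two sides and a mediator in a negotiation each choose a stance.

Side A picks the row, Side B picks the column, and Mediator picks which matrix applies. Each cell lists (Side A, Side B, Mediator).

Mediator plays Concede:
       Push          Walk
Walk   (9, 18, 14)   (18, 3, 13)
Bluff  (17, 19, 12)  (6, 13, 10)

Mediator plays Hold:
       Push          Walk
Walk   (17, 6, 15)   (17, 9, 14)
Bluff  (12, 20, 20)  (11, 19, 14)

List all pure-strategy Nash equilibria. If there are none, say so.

Check each profile: it is a Nash equilibrium iff no player can strictly gain by switching unilaterally.
(Walk, Push, Concede): Side A can switch to Bluff (9 → 17). Not NE.
(Walk, Push, Hold): Side B can switch to Walk (6 → 9). Not NE.
(Walk, Walk, Concede): Side B can switch to Push (3 → 18). Not NE.
(Walk, Walk, Hold): Side A gets 17, best alternative 11; Side B gets 9, best alternative 6; Mediator gets 14, best alternative 13. No profitable deviation — NE.
(Bluff, Push, Concede): Mediator can switch to Hold (12 → 20). Not NE.
(Bluff, Push, Hold): Side A can switch to Walk (12 → 17). Not NE.
(Bluff, Walk, Concede): Side A can switch to Walk (6 → 18). Not NE.
(The remaining 1 profile has a profitable deviation by the same check.)

(Walk, Walk, Hold)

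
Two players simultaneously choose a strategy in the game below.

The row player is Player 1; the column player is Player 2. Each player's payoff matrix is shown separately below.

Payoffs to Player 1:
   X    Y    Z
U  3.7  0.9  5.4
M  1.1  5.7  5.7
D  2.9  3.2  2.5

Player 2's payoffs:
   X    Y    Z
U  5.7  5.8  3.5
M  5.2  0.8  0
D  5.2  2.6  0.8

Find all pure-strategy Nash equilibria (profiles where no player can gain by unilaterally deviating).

No pure-strategy Nash equilibrium.

For each player, find the best response to each opponent profile; mutual best responses are the pure NE.
Player 1 against X: payoffs 3.7, 1.1, 2.9 → best response U.
Player 1 against Y: payoffs 0.9, 5.7, 3.2 → best response M.
Player 1 against Z: payoffs 5.4, 5.7, 2.5 → best response M.
Player 2 against U: payoffs 5.7, 5.8, 3.5 → best response Y.
Player 2 against M: payoffs 5.2, 0.8, 0 → best response X.
Player 2 against D: payoffs 5.2, 2.6, 0.8 → best response X.
No profile is a mutual best response for all players.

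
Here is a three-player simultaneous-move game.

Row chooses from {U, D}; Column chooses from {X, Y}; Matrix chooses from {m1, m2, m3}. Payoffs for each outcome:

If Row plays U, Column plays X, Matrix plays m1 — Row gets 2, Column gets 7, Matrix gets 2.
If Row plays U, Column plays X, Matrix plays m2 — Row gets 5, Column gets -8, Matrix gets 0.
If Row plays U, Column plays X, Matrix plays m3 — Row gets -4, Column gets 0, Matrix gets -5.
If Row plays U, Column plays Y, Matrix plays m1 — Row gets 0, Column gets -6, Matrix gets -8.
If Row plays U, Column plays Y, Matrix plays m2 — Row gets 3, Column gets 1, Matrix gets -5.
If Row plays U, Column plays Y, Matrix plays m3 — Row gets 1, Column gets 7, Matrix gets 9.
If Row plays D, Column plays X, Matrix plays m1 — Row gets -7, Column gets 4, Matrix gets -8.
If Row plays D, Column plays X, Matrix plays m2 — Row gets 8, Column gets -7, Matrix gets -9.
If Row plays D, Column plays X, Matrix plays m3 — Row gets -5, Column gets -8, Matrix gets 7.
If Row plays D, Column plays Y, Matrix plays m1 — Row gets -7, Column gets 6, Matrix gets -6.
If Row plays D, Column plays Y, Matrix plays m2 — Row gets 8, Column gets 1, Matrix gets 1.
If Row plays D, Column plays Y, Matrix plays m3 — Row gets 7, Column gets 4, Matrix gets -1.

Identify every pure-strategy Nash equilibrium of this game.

The pure Nash equilibria are (U, X, m1) and (D, Y, m2).

Row against (X, m1): payoffs 2, -7 → best response U.
Row against (X, m2): payoffs 5, 8 → best response D.
Row against (X, m3): payoffs -4, -5 → best response U.
Row against (Y, m1): payoffs 0, -7 → best response U.
Row against (Y, m2): payoffs 3, 8 → best response D.
Row against (Y, m3): payoffs 1, 7 → best response D.
Column against (U, m1): payoffs 7, -6 → best response X.
Column against (U, m2): payoffs -8, 1 → best response Y.
Column against (U, m3): payoffs 0, 7 → best response Y.
Column against (D, m1): payoffs 4, 6 → best response Y.
Column against (D, m2): payoffs -7, 1 → best response Y.
Column against (D, m3): payoffs -8, 4 → best response Y.
Matrix against (U, X): payoffs 2, 0, -5 → best response m1.
Matrix against (U, Y): payoffs -8, -5, 9 → best response m3.
Matrix against (D, X): payoffs -8, -9, 7 → best response m3.
Matrix against (D, Y): payoffs -6, 1, -1 → best response m2.
Mutual best responses: (U, X, m1); (D, Y, m2).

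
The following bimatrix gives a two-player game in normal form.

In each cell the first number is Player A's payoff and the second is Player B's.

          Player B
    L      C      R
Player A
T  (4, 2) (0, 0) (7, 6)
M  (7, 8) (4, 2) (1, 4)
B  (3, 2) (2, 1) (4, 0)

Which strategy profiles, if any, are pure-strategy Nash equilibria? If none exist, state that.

The pure Nash equilibria are (T, R) and (M, L).

(T, L): Player A can switch to M (4 → 7). Not NE.
(T, C): Player A can switch to M (0 → 4). Not NE.
(T, R): Player A gets 7, best alternative 4; Player B gets 6, best alternative 2. No profitable deviation — NE.
(M, L): Player A gets 7, best alternative 4; Player B gets 8, best alternative 4. No profitable deviation — NE.
(M, C): Player B can switch to L (2 → 8). Not NE.
(M, R): Player A can switch to T (1 → 7). Not NE.
(B, L): Player A can switch to T (3 → 4). Not NE.
(B, C): Player A can switch to M (2 → 4). Not NE.
(B, R): Player A can switch to T (4 → 7). Not NE.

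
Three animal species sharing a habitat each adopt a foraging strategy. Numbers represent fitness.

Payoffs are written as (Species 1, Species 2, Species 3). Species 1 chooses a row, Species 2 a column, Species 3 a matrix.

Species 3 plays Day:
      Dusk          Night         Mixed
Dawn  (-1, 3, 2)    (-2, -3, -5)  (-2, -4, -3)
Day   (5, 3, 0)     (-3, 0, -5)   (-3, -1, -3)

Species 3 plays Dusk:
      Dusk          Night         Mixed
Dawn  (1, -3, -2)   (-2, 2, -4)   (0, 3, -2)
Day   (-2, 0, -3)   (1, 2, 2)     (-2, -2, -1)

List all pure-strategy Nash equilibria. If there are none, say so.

The pure Nash equilibria are (Dawn, Mixed, Dusk) and (Day, Dusk, Day) and (Day, Night, Dusk).

Species 1 against (Dusk, Day): payoffs -1, 5 → best response Day.
Species 1 against (Dusk, Dusk): payoffs 1, -2 → best response Dawn.
Species 1 against (Night, Day): payoffs -2, -3 → best response Dawn.
Species 1 against (Night, Dusk): payoffs -2, 1 → best response Day.
Species 1 against (Mixed, Day): payoffs -2, -3 → best response Dawn.
Species 1 against (Mixed, Dusk): payoffs 0, -2 → best response Dawn.
Species 2 against (Dawn, Day): payoffs 3, -3, -4 → best response Dusk.
Species 2 against (Dawn, Dusk): payoffs -3, 2, 3 → best response Mixed.
Species 2 against (Day, Day): payoffs 3, 0, -1 → best response Dusk.
Species 2 against (Day, Dusk): payoffs 0, 2, -2 → best response Night.
Species 3 against (Dawn, Dusk): payoffs 2, -2 → best response Day.
Species 3 against (Dawn, Night): payoffs -5, -4 → best response Dusk.
Species 3 against (Dawn, Mixed): payoffs -3, -2 → best response Dusk.
Species 3 against (Day, Dusk): payoffs 0, -3 → best response Day.
Species 3 against (Day, Night): payoffs -5, 2 → best response Dusk.
Species 3 against (Day, Mixed): payoffs -3, -1 → best response Dusk.
Mutual best responses: (Dawn, Mixed, Dusk); (Day, Dusk, Day); (Day, Night, Dusk).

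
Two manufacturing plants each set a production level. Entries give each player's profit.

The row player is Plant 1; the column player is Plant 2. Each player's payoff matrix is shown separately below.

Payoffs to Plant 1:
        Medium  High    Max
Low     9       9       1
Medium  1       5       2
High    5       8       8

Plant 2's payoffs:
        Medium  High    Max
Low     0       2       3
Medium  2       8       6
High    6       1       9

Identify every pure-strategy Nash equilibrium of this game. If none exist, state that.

Mark each player's best response to every combination of opponents' strategies; a profile where every player is best-responding is a pure Nash equilibrium.
Plant 1 against Medium: payoffs 9, 1, 5 → best response Low.
Plant 1 against High: payoffs 9, 5, 8 → best response Low.
Plant 1 against Max: payoffs 1, 2, 8 → best response High.
Plant 2 against Low: payoffs 0, 2, 3 → best response Max.
Plant 2 against Medium: payoffs 2, 8, 6 → best response High.
Plant 2 against High: payoffs 6, 1, 9 → best response Max.
Mutual best responses: (High, Max).

The unique pure-strategy Nash equilibrium is (High, Max).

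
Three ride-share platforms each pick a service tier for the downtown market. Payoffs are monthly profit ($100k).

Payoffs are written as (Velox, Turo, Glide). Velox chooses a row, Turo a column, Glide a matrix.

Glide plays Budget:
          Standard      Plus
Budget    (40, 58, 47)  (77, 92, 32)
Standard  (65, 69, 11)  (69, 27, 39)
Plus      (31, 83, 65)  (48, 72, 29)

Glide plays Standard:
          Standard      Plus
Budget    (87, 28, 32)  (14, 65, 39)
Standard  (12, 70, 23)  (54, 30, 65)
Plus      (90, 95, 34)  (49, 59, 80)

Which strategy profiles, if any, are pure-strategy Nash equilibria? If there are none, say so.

For each strategy profile, look for a profitable unilateral deviation.
(Budget, Standard, Budget): Velox can switch to Standard (40 → 65). Not NE.
(Budget, Standard, Standard): Velox can switch to Plus (87 → 90). Not NE.
(Budget, Plus, Budget): Glide can switch to Standard (32 → 39). Not NE.
(Budget, Plus, Standard): Velox can switch to Standard (14 → 54). Not NE.
(Standard, Standard, Budget): Glide can switch to Standard (11 → 23). Not NE.
(Standard, Standard, Standard): Velox can switch to Budget (12 → 87). Not NE.
(Standard, Plus, Budget): Velox can switch to Budget (69 → 77). Not NE.
(Standard, Plus, Standard): Turo can switch to Standard (30 → 70). Not NE.
(The remaining 4 profiles each have a profitable deviation by the same check.)

There is no pure-strategy Nash equilibrium.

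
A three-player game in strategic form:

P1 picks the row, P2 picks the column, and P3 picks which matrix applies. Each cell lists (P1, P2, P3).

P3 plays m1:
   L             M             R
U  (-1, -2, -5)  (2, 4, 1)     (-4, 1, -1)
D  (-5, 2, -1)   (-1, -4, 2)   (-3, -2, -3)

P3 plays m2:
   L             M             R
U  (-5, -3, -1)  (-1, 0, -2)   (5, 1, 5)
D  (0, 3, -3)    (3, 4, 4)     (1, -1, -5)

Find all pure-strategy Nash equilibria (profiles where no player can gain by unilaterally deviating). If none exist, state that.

Pure-strategy Nash equilibria: (U, M, m1) and (U, R, m2) and (D, M, m2)

(U, L, m1): P2 can switch to M (-2 → 4). Not NE.
(U, L, m2): P1 can switch to D (-5 → 0). Not NE.
(U, M, m1): P1 gets 2, best alternative -1; P2 gets 4, best alternative 1; P3 gets 1, best alternative -2. No profitable deviation — NE.
(U, M, m2): P1 can switch to D (-1 → 3). Not NE.
(U, R, m1): P1 can switch to D (-4 → -3). Not NE.
(U, R, m2): P1 gets 5, best alternative 1; P2 gets 1, best alternative 0; P3 gets 5, best alternative -1. No profitable deviation — NE.
(D, L, m1): P1 can switch to U (-5 → -1). Not NE.
(D, L, m2): P2 can switch to M (3 → 4). Not NE.
(D, M, m1): P1 can switch to U (-1 → 2). Not NE.
(D, M, m2): P1 gets 3, best alternative -1; P2 gets 4, best alternative 3; P3 gets 4, best alternative 2. No profitable deviation — NE.
(D, R, m1): P2 can switch to L (-2 → 2). Not NE.
(D, R, m2): P1 can switch to U (1 → 5). Not NE.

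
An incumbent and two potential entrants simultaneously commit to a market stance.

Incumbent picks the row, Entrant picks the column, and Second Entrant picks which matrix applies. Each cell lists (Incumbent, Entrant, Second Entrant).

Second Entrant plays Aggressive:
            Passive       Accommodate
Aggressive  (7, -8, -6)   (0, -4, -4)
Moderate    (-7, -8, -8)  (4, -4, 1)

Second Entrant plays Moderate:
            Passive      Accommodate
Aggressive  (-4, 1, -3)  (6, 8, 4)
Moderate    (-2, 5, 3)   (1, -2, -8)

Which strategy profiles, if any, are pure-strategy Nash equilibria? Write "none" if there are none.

The pure Nash equilibria are (Aggressive, Accommodate, Moderate); (Moderate, Passive, Moderate); (Moderate, Accommodate, Aggressive).

Incumbent against (Passive, Aggressive): payoffs 7, -7 → best response Aggressive.
Incumbent against (Passive, Moderate): payoffs -4, -2 → best response Moderate.
Incumbent against (Accommodate, Aggressive): payoffs 0, 4 → best response Moderate.
Incumbent against (Accommodate, Moderate): payoffs 6, 1 → best response Aggressive.
Entrant against (Aggressive, Aggressive): payoffs -8, -4 → best response Accommodate.
Entrant against (Aggressive, Moderate): payoffs 1, 8 → best response Accommodate.
Entrant against (Moderate, Aggressive): payoffs -8, -4 → best response Accommodate.
Entrant against (Moderate, Moderate): payoffs 5, -2 → best response Passive.
Second Entrant against (Aggressive, Passive): payoffs -6, -3 → best response Moderate.
Second Entrant against (Aggressive, Accommodate): payoffs -4, 4 → best response Moderate.
Second Entrant against (Moderate, Passive): payoffs -8, 3 → best response Moderate.
Second Entrant against (Moderate, Accommodate): payoffs 1, -8 → best response Aggressive.
Mutual best responses: (Aggressive, Accommodate, Moderate); (Moderate, Passive, Moderate); (Moderate, Accommodate, Aggressive).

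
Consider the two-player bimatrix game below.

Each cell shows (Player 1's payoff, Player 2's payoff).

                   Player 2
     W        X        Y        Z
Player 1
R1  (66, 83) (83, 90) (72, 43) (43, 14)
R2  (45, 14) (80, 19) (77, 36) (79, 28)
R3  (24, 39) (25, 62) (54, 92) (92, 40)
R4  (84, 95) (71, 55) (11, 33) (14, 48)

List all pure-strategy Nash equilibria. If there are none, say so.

Player 1 against W: payoffs 66, 45, 24, 84 → best response R4.
Player 1 against X: payoffs 83, 80, 25, 71 → best response R1.
Player 1 against Y: payoffs 72, 77, 54, 11 → best response R2.
Player 1 against Z: payoffs 43, 79, 92, 14 → best response R3.
Player 2 against R1: payoffs 83, 90, 43, 14 → best response X.
Player 2 against R2: payoffs 14, 19, 36, 28 → best response Y.
Player 2 against R3: payoffs 39, 62, 92, 40 → best response Y.
Player 2 against R4: payoffs 95, 55, 33, 48 → best response W.
Mutual best responses: (R1, X); (R2, Y); (R4, W).

The pure Nash equilibria are (R1, X) and (R2, Y) and (R4, W).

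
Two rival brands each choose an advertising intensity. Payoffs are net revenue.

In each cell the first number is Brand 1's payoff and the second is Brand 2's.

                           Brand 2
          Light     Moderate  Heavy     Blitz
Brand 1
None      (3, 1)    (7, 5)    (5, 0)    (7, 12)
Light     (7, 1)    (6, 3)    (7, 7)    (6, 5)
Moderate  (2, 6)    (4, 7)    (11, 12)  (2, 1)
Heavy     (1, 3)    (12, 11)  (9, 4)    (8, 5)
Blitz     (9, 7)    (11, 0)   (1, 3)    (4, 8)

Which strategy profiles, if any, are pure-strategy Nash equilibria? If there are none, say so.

(Moderate, Heavy) and (Heavy, Moderate)

Brand 1 against Light: payoffs 3, 7, 2, 1, 9 → best response Blitz.
Brand 1 against Moderate: payoffs 7, 6, 4, 12, 11 → best response Heavy.
Brand 1 against Heavy: payoffs 5, 7, 11, 9, 1 → best response Moderate.
Brand 1 against Blitz: payoffs 7, 6, 2, 8, 4 → best response Heavy.
Brand 2 against None: payoffs 1, 5, 0, 12 → best response Blitz.
Brand 2 against Light: payoffs 1, 3, 7, 5 → best response Heavy.
Brand 2 against Moderate: payoffs 6, 7, 12, 1 → best response Heavy.
Brand 2 against Heavy: payoffs 3, 11, 4, 5 → best response Moderate.
Brand 2 against Blitz: payoffs 7, 0, 3, 8 → best response Blitz.
Mutual best responses: (Moderate, Heavy); (Heavy, Moderate).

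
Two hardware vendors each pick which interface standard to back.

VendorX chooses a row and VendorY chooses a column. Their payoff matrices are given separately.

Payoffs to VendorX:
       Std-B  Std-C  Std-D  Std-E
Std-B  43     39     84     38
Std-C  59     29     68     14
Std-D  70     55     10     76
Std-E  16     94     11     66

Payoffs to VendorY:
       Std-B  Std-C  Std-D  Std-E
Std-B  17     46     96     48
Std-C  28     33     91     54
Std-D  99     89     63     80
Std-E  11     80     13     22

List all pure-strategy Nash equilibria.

The pure Nash equilibria are (Std-B, Std-D), (Std-D, Std-B), (Std-E, Std-C).

Mark each player's best response to every combination of opponents' strategies; a profile where every player is best-responding is a pure Nash equilibrium.
VendorX against Std-B: payoffs 43, 59, 70, 16 → best response Std-D.
VendorX against Std-C: payoffs 39, 29, 55, 94 → best response Std-E.
VendorX against Std-D: payoffs 84, 68, 10, 11 → best response Std-B.
VendorX against Std-E: payoffs 38, 14, 76, 66 → best response Std-D.
VendorY against Std-B: payoffs 17, 46, 96, 48 → best response Std-D.
VendorY against Std-C: payoffs 28, 33, 91, 54 → best response Std-D.
VendorY against Std-D: payoffs 99, 89, 63, 80 → best response Std-B.
VendorY against Std-E: payoffs 11, 80, 13, 22 → best response Std-C.
Mutual best responses: (Std-B, Std-D); (Std-D, Std-B); (Std-E, Std-C).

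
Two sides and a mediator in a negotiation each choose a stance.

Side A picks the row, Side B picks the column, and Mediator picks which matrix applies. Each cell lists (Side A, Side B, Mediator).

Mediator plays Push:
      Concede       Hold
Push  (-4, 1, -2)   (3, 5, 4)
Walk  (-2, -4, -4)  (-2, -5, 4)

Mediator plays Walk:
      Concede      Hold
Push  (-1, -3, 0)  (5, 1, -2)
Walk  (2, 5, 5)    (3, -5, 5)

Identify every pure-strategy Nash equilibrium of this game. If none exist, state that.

Side A against (Concede, Push): payoffs -4, -2 → best response Walk.
Side A against (Concede, Walk): payoffs -1, 2 → best response Walk.
Side A against (Hold, Push): payoffs 3, -2 → best response Push.
Side A against (Hold, Walk): payoffs 5, 3 → best response Push.
Side B against (Push, Push): payoffs 1, 5 → best response Hold.
Side B against (Push, Walk): payoffs -3, 1 → best response Hold.
Side B against (Walk, Push): payoffs -4, -5 → best response Concede.
Side B against (Walk, Walk): payoffs 5, -5 → best response Concede.
Mediator against (Push, Concede): payoffs -2, 0 → best response Walk.
Mediator against (Push, Hold): payoffs 4, -2 → best response Push.
Mediator against (Walk, Concede): payoffs -4, 5 → best response Walk.
Mediator against (Walk, Hold): payoffs 4, 5 → best response Walk.
Mutual best responses: (Push, Hold, Push); (Walk, Concede, Walk).

Pure-strategy Nash equilibria: (Push, Hold, Push), (Walk, Concede, Walk)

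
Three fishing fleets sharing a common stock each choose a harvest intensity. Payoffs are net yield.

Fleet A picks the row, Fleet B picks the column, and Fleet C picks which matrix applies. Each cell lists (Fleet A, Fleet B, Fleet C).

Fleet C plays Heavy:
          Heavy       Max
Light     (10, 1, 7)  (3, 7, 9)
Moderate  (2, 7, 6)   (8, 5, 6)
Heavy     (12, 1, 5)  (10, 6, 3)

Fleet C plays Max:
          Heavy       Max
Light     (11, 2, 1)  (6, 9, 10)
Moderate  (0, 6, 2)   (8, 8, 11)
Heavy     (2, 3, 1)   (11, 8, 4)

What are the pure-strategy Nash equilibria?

Check each profile: it is a Nash equilibrium iff no player can strictly gain by switching unilaterally.
(Light, Heavy, Heavy): Fleet A can switch to Heavy (10 → 12). Not NE.
(Light, Heavy, Max): Fleet B can switch to Max (2 → 9). Not NE.
(Light, Max, Heavy): Fleet A can switch to Moderate (3 → 8). Not NE.
(Light, Max, Max): Fleet A can switch to Moderate (6 → 8). Not NE.
(Moderate, Heavy, Heavy): Fleet A can switch to Light (2 → 10). Not NE.
(Moderate, Heavy, Max): Fleet A can switch to Light (0 → 11). Not NE.
(Moderate, Max, Heavy): Fleet A can switch to Heavy (8 → 10). Not NE.
(Moderate, Max, Max): Fleet A can switch to Heavy (8 → 11). Not NE.
(Heavy, Max, Max): Fleet A gets 11, best alternative 8; Fleet B gets 8, best alternative 3; Fleet C gets 4, best alternative 3. No profitable deviation — NE.
(The remaining 3 profiles each have a profitable deviation by the same check.)

Pure NE: (Heavy, Max, Max)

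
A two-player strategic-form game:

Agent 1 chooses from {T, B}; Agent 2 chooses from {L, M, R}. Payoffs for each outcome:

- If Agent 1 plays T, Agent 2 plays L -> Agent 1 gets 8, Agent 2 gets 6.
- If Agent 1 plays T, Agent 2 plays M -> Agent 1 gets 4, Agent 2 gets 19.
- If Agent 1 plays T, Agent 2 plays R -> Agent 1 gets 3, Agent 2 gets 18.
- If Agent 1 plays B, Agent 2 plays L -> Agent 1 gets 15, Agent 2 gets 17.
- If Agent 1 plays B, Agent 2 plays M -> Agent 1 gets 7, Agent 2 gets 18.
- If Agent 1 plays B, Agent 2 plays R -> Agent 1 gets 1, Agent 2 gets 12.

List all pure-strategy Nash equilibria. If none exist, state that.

(T, L): Agent 1 can switch to B (8 → 15). Not NE.
(T, M): Agent 1 can switch to B (4 → 7). Not NE.
(T, R): Agent 2 can switch to M (18 → 19). Not NE.
(B, L): Agent 2 can switch to M (17 → 18). Not NE.
(B, M): Agent 1 gets 7, best alternative 4; Agent 2 gets 18, best alternative 17. No profitable deviation — NE.
(B, R): Agent 1 can switch to T (1 → 3). Not NE.

The unique pure-strategy Nash equilibrium is (B, M).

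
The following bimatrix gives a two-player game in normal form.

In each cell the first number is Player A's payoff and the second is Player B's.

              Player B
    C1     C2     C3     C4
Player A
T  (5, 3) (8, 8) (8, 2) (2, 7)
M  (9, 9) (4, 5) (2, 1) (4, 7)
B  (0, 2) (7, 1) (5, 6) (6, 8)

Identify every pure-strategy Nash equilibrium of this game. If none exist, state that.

Player A against C1: payoffs 5, 9, 0 → best response M.
Player A against C2: payoffs 8, 4, 7 → best response T.
Player A against C3: payoffs 8, 2, 5 → best response T.
Player A against C4: payoffs 2, 4, 6 → best response B.
Player B against T: payoffs 3, 8, 2, 7 → best response C2.
Player B against M: payoffs 9, 5, 1, 7 → best response C1.
Player B against B: payoffs 2, 1, 6, 8 → best response C4.
Mutual best responses: (T, C2); (M, C1); (B, C4).

The pure Nash equilibria are (T, C2), (M, C1), (B, C4).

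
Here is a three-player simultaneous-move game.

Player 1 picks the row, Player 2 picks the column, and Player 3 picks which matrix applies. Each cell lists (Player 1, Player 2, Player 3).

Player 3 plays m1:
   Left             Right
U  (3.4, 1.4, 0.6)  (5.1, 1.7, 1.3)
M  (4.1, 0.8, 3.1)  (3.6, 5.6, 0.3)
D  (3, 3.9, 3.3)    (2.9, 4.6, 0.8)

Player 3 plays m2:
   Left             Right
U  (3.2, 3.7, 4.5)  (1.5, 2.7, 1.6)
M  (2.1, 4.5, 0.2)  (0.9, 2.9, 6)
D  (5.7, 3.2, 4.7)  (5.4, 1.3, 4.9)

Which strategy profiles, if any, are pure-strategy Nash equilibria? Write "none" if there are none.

(U, Left, m1): Player 1 can switch to M (3.4 → 4.1). Not NE.
(U, Left, m2): Player 1 can switch to D (3.2 → 5.7). Not NE.
(U, Right, m1): Player 3 can switch to m2 (1.3 → 1.6). Not NE.
(U, Right, m2): Player 1 can switch to D (1.5 → 5.4). Not NE.
(M, Left, m1): Player 2 can switch to Right (0.8 → 5.6). Not NE.
(M, Left, m2): Player 1 can switch to U (2.1 → 3.2). Not NE.
(D, Left, m2): Player 1 gets 5.7, best alternative 3.2; Player 2 gets 3.2, best alternative 1.3; Player 3 gets 4.7, best alternative 3.3. No profitable deviation — NE.
(The remaining 5 profiles each have a profitable deviation by the same check.)

Pure NE: (D, Left, m2)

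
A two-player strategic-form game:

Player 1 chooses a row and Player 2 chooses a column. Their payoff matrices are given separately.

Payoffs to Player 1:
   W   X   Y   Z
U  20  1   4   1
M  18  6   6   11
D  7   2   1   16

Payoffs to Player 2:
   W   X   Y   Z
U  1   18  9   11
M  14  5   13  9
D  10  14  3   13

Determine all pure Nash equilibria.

No pure-strategy Nash equilibrium.

Check each profile: it is a Nash equilibrium iff no player can strictly gain by switching unilaterally.
(U, W): Player 2 can switch to X (1 → 18). Not NE.
(U, X): Player 1 can switch to M (1 → 6). Not NE.
(U, Y): Player 1 can switch to M (4 → 6). Not NE.
(U, Z): Player 1 can switch to M (1 → 11). Not NE.
(M, W): Player 1 can switch to U (18 → 20). Not NE.
(M, X): Player 2 can switch to W (5 → 14). Not NE.
(M, Y): Player 2 can switch to W (13 → 14). Not NE.
(M, Z): Player 1 can switch to D (11 → 16). Not NE.
(The remaining 4 profiles each have a profitable deviation by the same check.)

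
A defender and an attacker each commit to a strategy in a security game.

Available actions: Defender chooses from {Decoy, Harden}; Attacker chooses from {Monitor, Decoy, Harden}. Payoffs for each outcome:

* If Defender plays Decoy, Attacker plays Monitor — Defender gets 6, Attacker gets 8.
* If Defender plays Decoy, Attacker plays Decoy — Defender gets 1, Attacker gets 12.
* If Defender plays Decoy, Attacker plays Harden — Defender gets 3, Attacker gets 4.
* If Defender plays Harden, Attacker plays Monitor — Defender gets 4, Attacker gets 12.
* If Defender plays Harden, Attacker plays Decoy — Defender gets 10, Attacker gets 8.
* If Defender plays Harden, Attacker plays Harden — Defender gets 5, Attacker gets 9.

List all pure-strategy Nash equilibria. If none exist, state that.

Defender against Monitor: payoffs 6, 4 → best response Decoy.
Defender against Decoy: payoffs 1, 10 → best response Harden.
Defender against Harden: payoffs 3, 5 → best response Harden.
Attacker against Decoy: payoffs 8, 12, 4 → best response Decoy.
Attacker against Harden: payoffs 12, 8, 9 → best response Monitor.
No profile is a mutual best response for all players.

none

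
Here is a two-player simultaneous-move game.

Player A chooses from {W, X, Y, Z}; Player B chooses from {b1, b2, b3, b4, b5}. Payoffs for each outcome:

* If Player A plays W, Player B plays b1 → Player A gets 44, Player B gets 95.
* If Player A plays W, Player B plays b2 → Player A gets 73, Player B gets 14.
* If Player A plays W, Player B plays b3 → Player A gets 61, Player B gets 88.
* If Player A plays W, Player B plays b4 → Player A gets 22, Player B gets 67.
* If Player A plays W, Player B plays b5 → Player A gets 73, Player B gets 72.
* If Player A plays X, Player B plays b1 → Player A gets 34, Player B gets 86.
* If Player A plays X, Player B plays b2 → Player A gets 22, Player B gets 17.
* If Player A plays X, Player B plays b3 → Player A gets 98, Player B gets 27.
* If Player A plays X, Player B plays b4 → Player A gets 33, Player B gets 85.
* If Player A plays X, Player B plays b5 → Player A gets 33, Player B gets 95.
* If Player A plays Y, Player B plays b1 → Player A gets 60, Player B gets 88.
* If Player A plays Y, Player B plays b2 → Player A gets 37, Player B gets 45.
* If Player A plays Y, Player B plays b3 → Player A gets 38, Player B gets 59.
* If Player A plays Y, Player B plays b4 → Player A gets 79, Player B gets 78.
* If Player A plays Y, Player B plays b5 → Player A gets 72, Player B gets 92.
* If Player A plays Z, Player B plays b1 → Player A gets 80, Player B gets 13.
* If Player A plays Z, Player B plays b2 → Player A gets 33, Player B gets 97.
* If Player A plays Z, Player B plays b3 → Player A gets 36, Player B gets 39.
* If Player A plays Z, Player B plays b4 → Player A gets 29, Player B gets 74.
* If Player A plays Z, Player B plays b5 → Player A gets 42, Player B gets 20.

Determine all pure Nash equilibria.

Mark each player's best response to every combination of opponents' strategies; a profile where every player is best-responding is a pure Nash equilibrium.
Player A against b1: payoffs 44, 34, 60, 80 → best response Z.
Player A against b2: payoffs 73, 22, 37, 33 → best response W.
Player A against b3: payoffs 61, 98, 38, 36 → best response X.
Player A against b4: payoffs 22, 33, 79, 29 → best response Y.
Player A against b5: payoffs 73, 33, 72, 42 → best response W.
Player B against W: payoffs 95, 14, 88, 67, 72 → best response b1.
Player B against X: payoffs 86, 17, 27, 85, 95 → best response b5.
Player B against Y: payoffs 88, 45, 59, 78, 92 → best response b5.
Player B against Z: payoffs 13, 97, 39, 74, 20 → best response b2.
No profile is a mutual best response for all players.

none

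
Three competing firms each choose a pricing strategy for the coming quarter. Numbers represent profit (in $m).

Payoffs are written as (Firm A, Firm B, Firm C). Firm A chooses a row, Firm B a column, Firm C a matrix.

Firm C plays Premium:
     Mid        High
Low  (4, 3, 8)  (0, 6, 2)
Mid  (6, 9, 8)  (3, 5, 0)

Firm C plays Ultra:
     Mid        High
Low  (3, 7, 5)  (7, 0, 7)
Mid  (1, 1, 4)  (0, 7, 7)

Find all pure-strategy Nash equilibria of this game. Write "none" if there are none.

(Low, Mid, Premium): Firm A can switch to Mid (4 → 6). Not NE.
(Low, Mid, Ultra): Firm C can switch to Premium (5 → 8). Not NE.
(Low, High, Premium): Firm A can switch to Mid (0 → 3). Not NE.
(Low, High, Ultra): Firm B can switch to Mid (0 → 7). Not NE.
(Mid, Mid, Premium): Firm A gets 6, best alternative 4; Firm B gets 9, best alternative 5; Firm C gets 8, best alternative 4. No profitable deviation — NE.
(Mid, Mid, Ultra): Firm A can switch to Low (1 → 3). Not NE.
(Mid, High, Premium): Firm B can switch to Mid (5 → 9). Not NE.
(Mid, High, Ultra): Firm A can switch to Low (0 → 7). Not NE.

The unique pure-strategy Nash equilibrium is (Mid, Mid, Premium).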